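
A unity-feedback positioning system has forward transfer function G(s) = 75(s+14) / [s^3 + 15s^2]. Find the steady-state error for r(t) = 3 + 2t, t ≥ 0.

Factoring s^2 from the denominator leaves a polynomial with constant term 15, so the system is type 2. By superposition:
  • 3: tracked with zero error.
  • 2t: tracked with zero error.
Total e_ss = 0.

0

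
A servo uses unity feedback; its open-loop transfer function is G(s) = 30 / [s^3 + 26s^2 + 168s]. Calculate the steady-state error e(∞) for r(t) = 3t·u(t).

16.8

The denominator has no term below 168s — 1 pole at s=0, type 1.
K_v = lim_{s→0} s·G(s) = 30 / 168 = 5/28.
e_ss = 3/K_v = 3/(5/28) = 16.8.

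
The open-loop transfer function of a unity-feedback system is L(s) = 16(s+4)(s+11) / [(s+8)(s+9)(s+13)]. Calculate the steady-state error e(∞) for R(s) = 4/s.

468/205

L(s) has no factors of s in the denominator, so the system is type 0.
K_p = lim_{s→0} L(s) = 16·4·11 / (8·9·13) = 88/117.
e_ss = 4/(1 + K_p) = 4/(205/117) = 468/205.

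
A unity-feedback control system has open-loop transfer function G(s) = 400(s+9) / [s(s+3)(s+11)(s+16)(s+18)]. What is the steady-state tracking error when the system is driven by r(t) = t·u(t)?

2.64

System type = 1 (one pole at s=0).
K_v = lim_{s→0} s·G(s) = 400·9 / (3·11·16·18) = 25/66.
e_ss = 1/K_v = 1/(25/66) = 2.64.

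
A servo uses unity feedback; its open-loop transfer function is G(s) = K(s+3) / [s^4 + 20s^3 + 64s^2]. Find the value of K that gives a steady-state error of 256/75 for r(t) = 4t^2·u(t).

50

Lowest-order denominator term is 64s^2, so the open loop has 2 poles at the origin → type 2 system.
K_a = lim_{s→0} s^2·G(s) = K·3 / 64 = (3/64)·K.
e_ss = 8/K_a = 256/75 ⇒ K_a = 75/32 ⇒ K = (75/32)/(3/64) = 50.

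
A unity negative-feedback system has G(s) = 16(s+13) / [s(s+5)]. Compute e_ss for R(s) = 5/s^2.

25/208

The open loop has one pole at the origin → type 1 system.
K_v = lim_{s→0} s·G(s) = 16·13 / (5) = 41.6.
e_ss = 5/K_v = 5/41.6 = 25/208.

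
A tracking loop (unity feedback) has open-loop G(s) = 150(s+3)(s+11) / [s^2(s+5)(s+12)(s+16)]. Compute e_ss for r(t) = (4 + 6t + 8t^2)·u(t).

G(s) has two factors of s in the denominator, so the system is type 2. Treating each term separately:
  • 4: tracked with zero error.
  • 6t: tracked with zero error.
  • 8t^2: e_ss = 16/K_a with K_a=165/32 → 512/165.
Total e_ss = 512/165.

512/165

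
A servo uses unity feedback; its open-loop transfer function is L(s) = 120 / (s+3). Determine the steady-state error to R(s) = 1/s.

The open loop has no poles at the origin → type 0 system.
K_p = lim_{s→0} L(s) = 120 / (3) = 40.
e_ss = 1/(1 + K_p) = 1/41.

1/41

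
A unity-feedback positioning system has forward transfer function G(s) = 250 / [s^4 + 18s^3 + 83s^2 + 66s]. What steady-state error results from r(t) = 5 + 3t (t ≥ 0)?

Lowest-order denominator term is 66s, so the open loop has 1 pole at the origin → type 1 system. Treating each term separately:
  • 5: tracked with zero error.
  • 3t: e_ss = 3/K_v with K_v=125/33 → 0.792.
Total e_ss = 0.792.

0.792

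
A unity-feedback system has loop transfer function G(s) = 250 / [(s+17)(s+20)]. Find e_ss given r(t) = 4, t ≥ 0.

136/59

No free integrators in G(s): this is a type 0 system.
K_p = lim_{s→0} G(s) = 250 / (17·20) = 25/34.
e_ss = 4/(1 + K_p) = 4/(59/34) = 136/59.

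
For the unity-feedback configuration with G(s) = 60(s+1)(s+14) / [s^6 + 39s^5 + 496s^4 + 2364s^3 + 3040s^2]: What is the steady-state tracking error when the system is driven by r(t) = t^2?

152/21

Factoring s^2 from the denominator leaves a polynomial with constant term 3040, so the system is type 2.
K_a = lim_{s→0} s^2·G(s) = 60·1·14 / 3040 = 21/76.
r(t) = t^2 gives R(s) = 2/s^3.
e_ss = 2/K_a = 2/(21/76) = 152/21.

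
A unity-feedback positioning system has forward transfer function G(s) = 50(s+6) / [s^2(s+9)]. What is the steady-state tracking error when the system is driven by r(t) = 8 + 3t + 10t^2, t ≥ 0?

0.6

G(s) has two factors of s in the denominator, so the system is type 2. By superposition:
  • 8: tracked with zero error.
  • 3t: tracked with zero error.
  • 10t^2: e_ss = 20/K_a with K_a=100/3 → 0.6.
Total e_ss = 0.6.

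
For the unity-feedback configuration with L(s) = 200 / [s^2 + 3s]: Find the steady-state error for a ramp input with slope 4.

Lowest-order denominator term is 3s, so the open loop has 1 pole at the origin → type 1 system.
K_v = lim_{s→0} s·L(s) = 200 / 3 = 200/3.
e_ss = 4/K_v = 4/(200/3) = 0.06.

0.06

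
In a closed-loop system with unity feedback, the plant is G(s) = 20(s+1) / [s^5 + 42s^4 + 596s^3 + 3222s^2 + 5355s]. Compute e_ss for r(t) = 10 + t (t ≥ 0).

267.75

Factoring s from the denominator leaves a polynomial with constant term 5355, so the system is type 1. Taking each input component in turn:
  • 10: tracked with zero error.
  • t: e_ss = 1/K_v with K_v=4/1071 → 267.75.
Total e_ss = 267.75.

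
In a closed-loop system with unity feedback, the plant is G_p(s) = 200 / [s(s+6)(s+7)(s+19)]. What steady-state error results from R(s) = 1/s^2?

3.99

G_p(s) has one factor of s in the denominator, so the system is type 1.
K_v = lim_{s→0} s·G_p(s) = 200 / (6·7·19) = 100/399.
e_ss = 1/K_v = 1/(100/399) = 3.99.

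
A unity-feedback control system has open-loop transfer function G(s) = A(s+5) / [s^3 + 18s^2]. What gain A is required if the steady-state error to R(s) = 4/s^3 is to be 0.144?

Factoring s^2 from the denominator leaves a polynomial with constant term 18, so the system is type 2.
K_a = lim_{s→0} s^2·G(s) = A·5 / 18 = (5/18)·A.
e_ss = 4/K_a = 0.144 ⇒ K_a = 250/9 ⇒ A = (250/9)/(5/18) = 100.

100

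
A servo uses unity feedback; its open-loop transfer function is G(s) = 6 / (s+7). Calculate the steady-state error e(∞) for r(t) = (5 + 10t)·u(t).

infinity

System type = 0 (no poles at s=0). Treating each term separately:
  • 5: e_ss = 5/(1+K_p) with K_p=6/7 → 35/13.
  • 10t: a type-0 system cannot track it, e_ss → ∞.
The unbounded component dominates.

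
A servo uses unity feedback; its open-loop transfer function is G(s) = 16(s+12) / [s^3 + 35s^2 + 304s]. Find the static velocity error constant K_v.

The denominator has no term below 304s — 1 pole at s=0, type 1.
K_v = lim_{s→0} s·G(s) = 16·12 / 304 = 12/19.

12/19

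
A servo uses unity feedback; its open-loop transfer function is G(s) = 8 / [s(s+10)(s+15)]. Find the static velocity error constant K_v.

4/75

G(s) has one factor of s in the denominator, so the system is type 1.
K_v = lim_{s→0} s·G(s) = 8 / (10·15) = 4/75.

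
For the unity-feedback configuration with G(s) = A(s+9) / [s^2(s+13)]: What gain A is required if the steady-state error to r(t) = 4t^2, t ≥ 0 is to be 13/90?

80

The open loop has two poles at the origin → type 2 system.
K_a = lim_{s→0} s^2·G(s) = A·9 / (13) = (9/13)·A.
e_ss = 8/K_a = 13/90 ⇒ K_a = 720/13 ⇒ A = (720/13)/(9/13) = 80.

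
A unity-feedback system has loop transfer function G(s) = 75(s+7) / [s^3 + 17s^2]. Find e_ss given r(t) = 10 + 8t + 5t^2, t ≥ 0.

34/105

The denominator has no term below 17s^2 — 2 poles at s=0, type 2. By superposition:
  • 10: tracked with zero error.
  • 8t: tracked with zero error.
  • 5t^2: e_ss = 10/K_a with K_a=525/17 → 34/105.
Total e_ss = 34/105.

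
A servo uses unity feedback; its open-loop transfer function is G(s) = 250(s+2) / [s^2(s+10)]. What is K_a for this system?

50

System type = 2 (two poles at s=0).
K_a = lim_{s→0} s^2·G(s) = 250·2 / (10) = 50.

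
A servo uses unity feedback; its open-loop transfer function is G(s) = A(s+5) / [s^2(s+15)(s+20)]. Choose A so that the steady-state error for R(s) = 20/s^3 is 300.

The open loop has two poles at the origin → type 2 system.
K_a = lim_{s→0} s^2·G(s) = A·5 / (15·20) = (1/60)·A.
e_ss = 20/K_a = 300 ⇒ K_a = 1/15 ⇒ A = (1/15)/(1/60) = 4.

4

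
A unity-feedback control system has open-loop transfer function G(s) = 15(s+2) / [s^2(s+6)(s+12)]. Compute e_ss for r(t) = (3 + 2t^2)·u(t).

Two free integrators in G(s): this is a type 2 system. Taking each input component in turn:
  • 3: tracked with zero error.
  • 2t^2: e_ss = 4/K_a with K_a=5/12 → 9.6.
Total e_ss = 9.6.

9.6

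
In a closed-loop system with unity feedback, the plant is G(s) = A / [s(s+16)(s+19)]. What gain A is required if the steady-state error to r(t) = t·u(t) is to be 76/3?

12

G(s) has one factor of s in the denominator, so the system is type 1.
K_v = lim_{s→0} s·G(s) = A / (16·19) = (1/304)·A.
e_ss = 1/K_v = 76/3 ⇒ K_v = 3/76 ⇒ A = (3/76)/(1/304) = 12.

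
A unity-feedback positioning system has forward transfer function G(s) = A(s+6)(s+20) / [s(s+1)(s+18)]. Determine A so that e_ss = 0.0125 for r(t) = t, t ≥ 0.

12

The open loop has one pole at the origin → type 1 system.
K_v = lim_{s→0} s·G(s) = A·6·20 / (1·18) = (20/3)·A.
e_ss = 1/K_v = 0.0125 ⇒ K_v = 80 ⇒ A = 80/(20/3) = 12.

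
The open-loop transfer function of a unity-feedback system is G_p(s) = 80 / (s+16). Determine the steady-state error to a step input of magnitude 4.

The open loop has no poles at the origin → type 0 system.
K_p = lim_{s→0} G_p(s) = 80 / (16) = 5.
e_ss = 4/(1 + K_p) = 4/6 = 2/3.

2/3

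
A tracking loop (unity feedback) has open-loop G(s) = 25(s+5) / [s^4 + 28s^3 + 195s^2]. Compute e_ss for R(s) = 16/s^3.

24.96

The denominator has no term below 195s^2 — 2 poles at s=0, type 2.
K_a = lim_{s→0} s^2·G(s) = 25·5 / 195 = 25/39.
r(t) = 8t^2 gives R(s) = 16/s^3.
e_ss = 16/K_a = 16/(25/39) = 24.96.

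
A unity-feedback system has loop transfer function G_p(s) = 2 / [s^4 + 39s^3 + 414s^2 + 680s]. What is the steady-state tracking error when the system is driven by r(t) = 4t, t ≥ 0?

1360

Lowest-order denominator term is 680s, so the open loop has 1 pole at the origin → type 1 system.
K_v = lim_{s→0} s·G_p(s) = 2 / 680 = 1/340.
e_ss = 4/K_v = 4/(1/340) = 1360.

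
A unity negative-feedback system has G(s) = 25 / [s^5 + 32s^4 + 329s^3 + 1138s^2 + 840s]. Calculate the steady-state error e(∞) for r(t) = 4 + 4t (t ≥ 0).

134.4

The denominator has no term below 840s — 1 pole at s=0, type 1. By superposition:
  • 4: tracked with zero error.
  • 4t: e_ss = 4/K_v with K_v=5/168 → 134.4.
Total e_ss = 134.4.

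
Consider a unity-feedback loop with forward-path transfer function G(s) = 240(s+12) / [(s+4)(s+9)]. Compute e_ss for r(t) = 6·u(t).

2/27

No free integrators in G(s): this is a type 0 system.
K_p = lim_{s→0} G(s) = 240·12 / (4·9) = 80.
e_ss = 6/(1 + K_p) = 6/81 = 2/27.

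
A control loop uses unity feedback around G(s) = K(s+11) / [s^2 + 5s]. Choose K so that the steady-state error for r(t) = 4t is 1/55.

100

The denominator has no term below 5s — 1 pole at s=0, type 1.
K_v = lim_{s→0} s·G(s) = K·11 / 5 = 2.2·K.
e_ss = 4/K_v = 1/55 ⇒ K_v = 220 ⇒ K = 220/2.2 = 100.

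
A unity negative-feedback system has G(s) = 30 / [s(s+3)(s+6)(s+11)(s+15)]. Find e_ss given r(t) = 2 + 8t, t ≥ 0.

792

G(s) has one factor of s in the denominator, so the system is type 1. By superposition:
  • 2: tracked with zero error.
  • 8t: e_ss = 8/K_v with K_v=1/99 → 792.
Total e_ss = 792.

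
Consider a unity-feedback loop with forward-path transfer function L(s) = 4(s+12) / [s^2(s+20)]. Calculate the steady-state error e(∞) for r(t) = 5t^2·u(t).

The open loop has two poles at the origin → type 2 system.
K_a = lim_{s→0} s^2·L(s) = 4·12 / (20) = 2.4.
r(t) = 5t^2 gives R(s) = 10/s^3.
e_ss = 10/K_a = 10/2.4 = 25/6.

25/6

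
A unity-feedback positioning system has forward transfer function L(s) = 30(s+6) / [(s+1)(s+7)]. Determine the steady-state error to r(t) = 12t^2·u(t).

No free integrators in L(s): this is a type 0 system.
K_a = lim_{s→0} s^2·L(s) = 0; the steady-state error to this parabolic input grows without bound.

infinity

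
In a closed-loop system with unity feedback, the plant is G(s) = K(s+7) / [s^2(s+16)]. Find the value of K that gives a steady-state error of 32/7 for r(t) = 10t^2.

10

Two free integrators in G(s): this is a type 2 system.
K_a = lim_{s→0} s^2·G(s) = K·7 / (16) = 0.4375·K.
e_ss = 20/K_a = 32/7 ⇒ K_a = 4.375 ⇒ K = 4.375/0.4375 = 10.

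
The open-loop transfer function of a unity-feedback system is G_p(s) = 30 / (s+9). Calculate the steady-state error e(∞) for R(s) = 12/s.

No free integrators in G_p(s): this is a type 0 system.
K_p = lim_{s→0} G_p(s) = 30 / (9) = 10/3.
e_ss = 12/(1 + K_p) = 12/(13/3) = 36/13.

36/13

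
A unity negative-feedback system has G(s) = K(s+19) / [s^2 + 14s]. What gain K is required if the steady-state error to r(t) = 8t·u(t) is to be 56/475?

Lowest-order denominator term is 14s, so the open loop has 1 pole at the origin → type 1 system.
K_v = lim_{s→0} s·G(s) = K·19 / 14 = (19/14)·K.
e_ss = 8/K_v = 56/475 ⇒ K_v = 475/7 ⇒ K = (475/7)/(19/14) = 50.

50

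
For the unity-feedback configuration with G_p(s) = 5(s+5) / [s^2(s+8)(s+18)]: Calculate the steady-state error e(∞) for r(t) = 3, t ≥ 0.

0

G_p(s) has two factors of s in the denominator, so the system is type 2.
A type-2 system has K_p = ∞, so it tracks a step input with zero steady-state error.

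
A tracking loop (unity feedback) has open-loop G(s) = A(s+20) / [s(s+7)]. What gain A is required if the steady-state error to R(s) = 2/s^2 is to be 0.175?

4

System type = 1 (one pole at s=0).
K_v = lim_{s→0} s·G(s) = A·20 / (7) = (20/7)·A.
e_ss = 2/K_v = 0.175 ⇒ K_v = 80/7 ⇒ A = (80/7)/(20/7) = 4.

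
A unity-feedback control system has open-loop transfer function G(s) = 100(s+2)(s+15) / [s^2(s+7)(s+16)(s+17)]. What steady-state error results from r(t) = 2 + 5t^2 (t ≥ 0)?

476/75

G(s) has two factors of s in the denominator, so the system is type 2. Taking each input component in turn:
  • 2: tracked with zero error.
  • 5t^2: e_ss = 10/K_a with K_a=375/238 → 476/75.
Total e_ss = 476/75.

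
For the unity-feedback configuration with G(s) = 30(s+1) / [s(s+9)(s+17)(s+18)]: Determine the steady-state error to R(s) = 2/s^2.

System type = 1 (one pole at s=0).
K_v = lim_{s→0} s·G(s) = 30·1 / (9·17·18) = 5/459.
e_ss = 2/K_v = 2/(5/459) = 183.6.

183.6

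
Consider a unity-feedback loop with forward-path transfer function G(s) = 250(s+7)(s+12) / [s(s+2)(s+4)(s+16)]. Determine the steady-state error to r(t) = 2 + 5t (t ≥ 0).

16/525

One free integrator in G(s): this is a type 1 system. Treating each term separately:
  • 2: tracked with zero error.
  • 5t: e_ss = 5/K_v with K_v=164.0625 → 16/525.
Total e_ss = 16/525.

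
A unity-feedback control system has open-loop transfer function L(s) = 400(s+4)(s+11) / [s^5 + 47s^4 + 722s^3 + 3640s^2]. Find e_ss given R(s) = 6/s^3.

273/220

Lowest-order denominator term is 3640s^2, so the open loop has 2 poles at the origin → type 2 system.
K_a = lim_{s→0} s^2·L(s) = 400·4·11 / 3640 = 440/91.
r(t) = 3t^2 gives R(s) = 6/s^3.
e_ss = 6/K_a = 6/(440/91) = 273/220.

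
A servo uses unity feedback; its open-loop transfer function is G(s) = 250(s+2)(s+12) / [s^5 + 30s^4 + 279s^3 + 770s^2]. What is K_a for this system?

The denominator has no term below 770s^2 — 2 poles at s=0, type 2.
K_a = lim_{s→0} s^2·G(s) = 250·2·12 / 770 = 600/77.

600/77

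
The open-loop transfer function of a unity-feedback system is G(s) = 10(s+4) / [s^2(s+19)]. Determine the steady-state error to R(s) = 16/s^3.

G(s) has two factors of s in the denominator, so the system is type 2.
K_a = lim_{s→0} s^2·G(s) = 10·4 / (19) = 40/19.
r(t) = 8t^2 gives R(s) = 16/s^3.
e_ss = 16/K_a = 16/(40/19) = 7.6.

7.6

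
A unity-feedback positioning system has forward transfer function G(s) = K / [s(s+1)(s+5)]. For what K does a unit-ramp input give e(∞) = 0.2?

The open loop has one pole at the origin → type 1 system.
K_v = lim_{s→0} s·G(s) = K / (1·5) = 0.2·K.
e_ss = 1/K_v = 0.2 ⇒ K_v = 5 ⇒ K = 5/0.2 = 25.

25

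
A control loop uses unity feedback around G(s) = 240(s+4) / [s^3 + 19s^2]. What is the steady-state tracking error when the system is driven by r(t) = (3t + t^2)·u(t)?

19/480

Factoring s^2 from the denominator leaves a polynomial with constant term 19, so the system is type 2. By superposition:
  • 3t: tracked with zero error.
  • t^2: e_ss = 2/K_a with K_a=960/19 → 19/480.
Total e_ss = 19/480.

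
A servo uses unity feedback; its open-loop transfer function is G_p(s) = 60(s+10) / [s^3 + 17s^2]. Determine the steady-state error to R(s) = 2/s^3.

17/300

The denominator has no term below 17s^2 — 2 poles at s=0, type 2.
K_a = lim_{s→0} s^2·G_p(s) = 60·10 / 17 = 600/17.
r(t) = t^2 gives R(s) = 2/s^3.
e_ss = 2/K_a = 2/(600/17) = 17/300.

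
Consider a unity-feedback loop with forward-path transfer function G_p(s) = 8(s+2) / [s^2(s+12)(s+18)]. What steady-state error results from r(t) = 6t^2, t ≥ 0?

162

G_p(s) has two factors of s in the denominator, so the system is type 2.
K_a = lim_{s→0} s^2·G_p(s) = 8·2 / (12·18) = 2/27.
r(t) = 6t^2 gives R(s) = 12/s^3.
e_ss = 12/K_a = 12/(2/27) = 162.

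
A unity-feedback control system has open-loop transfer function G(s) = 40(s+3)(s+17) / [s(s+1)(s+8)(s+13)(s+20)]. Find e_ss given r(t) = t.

52/51

System type = 1 (one pole at s=0).
K_v = lim_{s→0} s·G(s) = 40·3·17 / (1·8·13·20) = 51/52.
e_ss = 1/K_v = 1/(51/52) = 52/51.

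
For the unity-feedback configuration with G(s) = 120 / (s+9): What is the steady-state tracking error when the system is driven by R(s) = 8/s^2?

System type = 0 (no poles at s=0).
K_v = lim_{s→0} s·G(s) = 0; the steady-state error to this ramp input grows without bound.

infinity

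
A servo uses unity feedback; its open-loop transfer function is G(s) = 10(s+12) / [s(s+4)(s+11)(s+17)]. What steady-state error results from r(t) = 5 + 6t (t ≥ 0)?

37.4

The open loop has one pole at the origin → type 1 system. Taking each input component in turn:
  • 5: tracked with zero error.
  • 6t: e_ss = 6/K_v with K_v=30/187 → 37.4.
Total e_ss = 37.4.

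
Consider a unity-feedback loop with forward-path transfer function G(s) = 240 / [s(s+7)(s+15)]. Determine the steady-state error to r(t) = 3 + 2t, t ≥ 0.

The open loop has one pole at the origin → type 1 system. Taking each input component in turn:
  • 3: tracked with zero error.
  • 2t: e_ss = 2/K_v with K_v=16/7 → 0.875.
Total e_ss = 0.875.

0.875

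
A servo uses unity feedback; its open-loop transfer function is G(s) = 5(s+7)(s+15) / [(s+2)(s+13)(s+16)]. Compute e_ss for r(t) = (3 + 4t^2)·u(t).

infinity

No free integrators in G(s): this is a type 0 system. Treating each term separately:
  • 3: e_ss = 3/(1+K_p) with K_p=525/416 → 1248/941.
  • 4t^2: a type-0 system cannot track it, e_ss → ∞.
The unbounded component dominates.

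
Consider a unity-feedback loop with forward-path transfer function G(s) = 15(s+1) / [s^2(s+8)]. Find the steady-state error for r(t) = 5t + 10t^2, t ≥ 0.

The open loop has two poles at the origin → type 2 system. By superposition:
  • 5t: tracked with zero error.
  • 10t^2: e_ss = 20/K_a with K_a=1.875 → 32/3.
Total e_ss = 32/3.

32/3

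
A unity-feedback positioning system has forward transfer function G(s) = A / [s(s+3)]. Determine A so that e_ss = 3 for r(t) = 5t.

5

System type = 1 (one pole at s=0).
K_v = lim_{s→0} s·G(s) = A / (3) = (1/3)·A.
e_ss = 5/K_v = 3 ⇒ K_v = 5/3 ⇒ A = (5/3)/(1/3) = 5.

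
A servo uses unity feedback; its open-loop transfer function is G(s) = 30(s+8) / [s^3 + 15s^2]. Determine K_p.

infinity

K_p = lim_{s→0} G(s); with 2 poles at the origin the limit diverges, so K_p = ∞.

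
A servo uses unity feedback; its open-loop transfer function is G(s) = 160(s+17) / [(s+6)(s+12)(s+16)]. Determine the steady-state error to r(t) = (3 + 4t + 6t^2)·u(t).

System type = 0 (no poles at s=0). By superposition:
  • 3: e_ss = 3/(1+K_p) with K_p=85/36 → 108/121.
  • 4t: a type-0 system cannot track it, e_ss → ∞.
  • 6t^2: a type-0 system cannot track it, e_ss → ∞.
The unbounded component dominates.

infinity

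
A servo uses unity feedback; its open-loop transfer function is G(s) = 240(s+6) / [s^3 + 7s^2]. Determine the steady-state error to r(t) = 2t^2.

Lowest-order denominator term is 7s^2, so the open loop has 2 poles at the origin → type 2 system.
K_a = lim_{s→0} s^2·G(s) = 240·6 / 7 = 1440/7.
r(t) = 2t^2 gives R(s) = 4/s^3.
e_ss = 4/K_a = 4/(1440/7) = 7/360.

7/360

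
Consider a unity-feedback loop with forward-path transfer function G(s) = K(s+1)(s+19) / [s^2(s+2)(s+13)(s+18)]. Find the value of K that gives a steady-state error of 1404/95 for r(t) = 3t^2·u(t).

Two free integrators in G(s): this is a type 2 system.
K_a = lim_{s→0} s^2·G(s) = K·1·19 / (2·13·18) = (19/468)·K.
e_ss = 6/K_a = 1404/95 ⇒ K_a = 95/234 ⇒ K = (95/234)/(19/468) = 10.

10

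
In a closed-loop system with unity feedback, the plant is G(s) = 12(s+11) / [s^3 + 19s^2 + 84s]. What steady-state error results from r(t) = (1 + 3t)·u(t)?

Factoring s from the denominator leaves a polynomial with constant term 84, so the system is type 1. Treating each term separately:
  • 1: tracked with zero error.
  • 3t: e_ss = 3/K_v with K_v=11/7 → 21/11.
Total e_ss = 21/11.

21/11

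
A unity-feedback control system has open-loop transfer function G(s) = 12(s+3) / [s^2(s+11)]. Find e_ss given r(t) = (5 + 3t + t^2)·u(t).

System type = 2 (two poles at s=0). Taking each input component in turn:
  • 5: tracked with zero error.
  • 3t: tracked with zero error.
  • t^2: e_ss = 2/K_a with K_a=36/11 → 11/18.
Total e_ss = 11/18.

11/18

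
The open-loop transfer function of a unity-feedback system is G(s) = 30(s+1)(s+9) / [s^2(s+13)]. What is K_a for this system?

270/13

System type = 2 (two poles at s=0).
K_a = lim_{s→0} s^2·G(s) = 30·1·9 / (13) = 270/13.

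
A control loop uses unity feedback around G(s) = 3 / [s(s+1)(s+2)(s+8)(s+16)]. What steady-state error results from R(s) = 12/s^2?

1024

System type = 1 (one pole at s=0).
K_v = lim_{s→0} s·G(s) = 3 / (1·2·8·16) = 3/256.
e_ss = 12/K_v = 12/(3/256) = 1024.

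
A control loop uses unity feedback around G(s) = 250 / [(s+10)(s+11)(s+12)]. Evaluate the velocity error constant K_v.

0

No free integrators in G(s): this is a type 0 system.
K_v = lim_{s→0} s·G(s) = 0 (the extra factor of s kills the finite limit).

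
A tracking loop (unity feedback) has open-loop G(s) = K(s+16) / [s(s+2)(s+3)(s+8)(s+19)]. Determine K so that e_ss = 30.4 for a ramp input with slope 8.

The open loop has one pole at the origin → type 1 system.
K_v = lim_{s→0} s·G(s) = K·16 / (2·3·8·19) = (1/57)·K.
e_ss = 8/K_v = 30.4 ⇒ K_v = 5/19 ⇒ K = (5/19)/(1/57) = 15.

15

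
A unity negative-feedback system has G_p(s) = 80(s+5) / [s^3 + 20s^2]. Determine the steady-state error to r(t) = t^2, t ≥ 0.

The denominator has no term below 20s^2 — 2 poles at s=0, type 2.
K_a = lim_{s→0} s^2·G_p(s) = 80·5 / 20 = 20.
r(t) = t^2 gives R(s) = 2/s^3.
e_ss = 2/K_a = 2/20 = 0.1.

0.1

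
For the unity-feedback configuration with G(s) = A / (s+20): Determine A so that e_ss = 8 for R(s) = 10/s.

5

No free integrators in G(s): this is a type 0 system.
K_p = lim_{s→0} G(s) = A / (20) = 0.05·A.
e_ss = 10/(1 + K_p) = 8 ⇒ 1 + 0.05·A = 1.25 ⇒ A = 5.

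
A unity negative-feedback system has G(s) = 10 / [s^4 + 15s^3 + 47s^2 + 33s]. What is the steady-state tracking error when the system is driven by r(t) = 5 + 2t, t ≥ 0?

Lowest-order denominator term is 33s, so the open loop has 1 pole at the origin → type 1 system. By superposition:
  • 5: tracked with zero error.
  • 2t: e_ss = 2/K_v with K_v=10/33 → 6.6.
Total e_ss = 6.6.

6.6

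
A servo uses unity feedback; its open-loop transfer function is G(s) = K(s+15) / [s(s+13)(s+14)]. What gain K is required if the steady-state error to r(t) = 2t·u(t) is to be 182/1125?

150

The open loop has one pole at the origin → type 1 system.
K_v = lim_{s→0} s·G(s) = K·15 / (13·14) = (15/182)·K.
e_ss = 2/K_v = 182/1125 ⇒ K_v = 1125/91 ⇒ K = (1125/91)/(15/182) = 150.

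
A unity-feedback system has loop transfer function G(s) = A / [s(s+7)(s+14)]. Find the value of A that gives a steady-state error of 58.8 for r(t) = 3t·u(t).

5

The open loop has one pole at the origin → type 1 system.
K_v = lim_{s→0} s·G(s) = A / (7·14) = (1/98)·A.
e_ss = 3/K_v = 58.8 ⇒ K_v = 5/98 ⇒ A = (5/98)/(1/98) = 5.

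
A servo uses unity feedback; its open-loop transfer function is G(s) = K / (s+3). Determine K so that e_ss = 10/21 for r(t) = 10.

The open loop has no poles at the origin → type 0 system.
K_p = lim_{s→0} G(s) = K / (3) = (1/3)·K.
e_ss = 10/(1 + K_p) = 10/21 ⇒ 1 + (1/3)·K = 21 ⇒ K = 60.

60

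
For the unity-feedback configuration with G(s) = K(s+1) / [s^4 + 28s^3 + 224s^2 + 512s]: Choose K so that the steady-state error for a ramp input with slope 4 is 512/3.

Factoring s from the denominator leaves a polynomial with constant term 512, so the system is type 1.
K_v = lim_{s→0} s·G(s) = K·1 / 512 = (1/512)·K.
e_ss = 4/K_v = 512/3 ⇒ K_v = 3/128 ⇒ K = (3/128)/(1/512) = 12.

12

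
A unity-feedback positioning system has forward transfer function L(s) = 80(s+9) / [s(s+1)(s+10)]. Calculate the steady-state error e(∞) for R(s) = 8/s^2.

System type = 1 (one pole at s=0).
K_v = lim_{s→0} s·L(s) = 80·9 / (1·10) = 72.
e_ss = 8/K_v = 8/72 = 1/9.

1/9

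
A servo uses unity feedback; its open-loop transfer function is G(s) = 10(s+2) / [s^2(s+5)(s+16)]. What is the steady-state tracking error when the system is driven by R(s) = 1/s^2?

0

System type = 2 (two poles at s=0).
K_v = ∞ for a type-2 system; e_ss to a ramp is zero.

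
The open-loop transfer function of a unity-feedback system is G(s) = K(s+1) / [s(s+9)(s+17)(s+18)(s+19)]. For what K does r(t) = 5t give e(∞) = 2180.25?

120

G(s) has one factor of s in the denominator, so the system is type 1.
K_v = lim_{s→0} s·G(s) = K·1 / (9·17·18·19) = (1/52326)·K.
e_ss = 5/K_v = 2180.25 ⇒ K_v = 20/8721 ⇒ K = (20/8721)/(1/52326) = 120.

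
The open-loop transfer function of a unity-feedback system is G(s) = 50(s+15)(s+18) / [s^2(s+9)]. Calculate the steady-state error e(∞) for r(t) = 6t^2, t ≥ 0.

0.008

Two free integrators in G(s): this is a type 2 system.
K_a = lim_{s→0} s^2·G(s) = 50·15·18 / (9) = 1500.
r(t) = 6t^2 gives R(s) = 12/s^3.
e_ss = 12/K_a = 12/1500 = 0.008.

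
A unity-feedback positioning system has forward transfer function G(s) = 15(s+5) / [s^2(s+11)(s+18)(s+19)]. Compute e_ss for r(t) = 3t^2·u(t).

300.96

Two free integrators in G(s): this is a type 2 system.
K_a = lim_{s→0} s^2·G(s) = 15·5 / (11·18·19) = 25/1254.
r(t) = 3t^2 gives R(s) = 6/s^3.
e_ss = 6/K_a = 6/(25/1254) = 300.96.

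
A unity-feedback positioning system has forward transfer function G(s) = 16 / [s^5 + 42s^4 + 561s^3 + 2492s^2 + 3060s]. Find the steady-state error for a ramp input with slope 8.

1530

Factoring s from the denominator leaves a polynomial with constant term 3060, so the system is type 1.
K_v = lim_{s→0} s·G(s) = 16 / 3060 = 4/765.
e_ss = 8/K_v = 8/(4/765) = 1530.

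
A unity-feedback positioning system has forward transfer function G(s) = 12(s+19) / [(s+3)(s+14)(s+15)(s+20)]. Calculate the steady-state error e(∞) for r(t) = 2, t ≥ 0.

2100/1069

System type = 0 (no poles at s=0).
K_p = lim_{s→0} G(s) = 12·19 / (3·14·15·20) = 19/1050.
e_ss = 2/(1 + K_p) = 2/(1069/1050) = 2100/1069.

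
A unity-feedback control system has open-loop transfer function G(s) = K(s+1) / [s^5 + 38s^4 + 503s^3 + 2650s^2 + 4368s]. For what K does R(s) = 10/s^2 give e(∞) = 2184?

20

Factoring s from the denominator leaves a polynomial with constant term 4368, so the system is type 1.
K_v = lim_{s→0} s·G(s) = K·1 / 4368 = (1/4368)·K.
e_ss = 10/K_v = 2184 ⇒ K_v = 5/1092 ⇒ K = (5/1092)/(1/4368) = 20.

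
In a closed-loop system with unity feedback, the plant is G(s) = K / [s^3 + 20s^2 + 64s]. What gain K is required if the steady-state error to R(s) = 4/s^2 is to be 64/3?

Factoring s from the denominator leaves a polynomial with constant term 64, so the system is type 1.
K_v = lim_{s→0} s·G(s) = K / 64 = (1/64)·K.
e_ss = 4/K_v = 64/3 ⇒ K_v = 0.1875 ⇒ K = 0.1875/(1/64) = 12.

12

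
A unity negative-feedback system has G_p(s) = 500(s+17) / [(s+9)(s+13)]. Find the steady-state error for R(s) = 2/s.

234/8617

System type = 0 (no poles at s=0).
K_p = lim_{s→0} G_p(s) = 500·17 / (9·13) = 8500/117.
e_ss = 2/(1 + K_p) = 2/(8617/117) = 234/8617.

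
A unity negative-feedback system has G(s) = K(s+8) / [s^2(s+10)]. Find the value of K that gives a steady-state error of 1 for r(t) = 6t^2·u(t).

G(s) has two factors of s in the denominator, so the system is type 2.
K_a = lim_{s→0} s^2·G(s) = K·8 / (10) = 0.8·K.
e_ss = 12/K_a = 1 ⇒ K_a = 12 ⇒ K = 12/0.8 = 15.

15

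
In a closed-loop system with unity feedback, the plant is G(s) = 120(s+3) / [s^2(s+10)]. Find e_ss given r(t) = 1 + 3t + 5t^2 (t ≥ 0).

5/18

The open loop has two poles at the origin → type 2 system. Treating each term separately:
  • 1: tracked with zero error.
  • 3t: tracked with zero error.
  • 5t^2: e_ss = 10/K_a with K_a=36 → 5/18.
Total e_ss = 5/18.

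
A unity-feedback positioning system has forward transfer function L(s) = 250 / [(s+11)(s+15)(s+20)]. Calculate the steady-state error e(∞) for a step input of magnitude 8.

The open loop has no poles at the origin → type 0 system.
K_p = lim_{s→0} L(s) = 250 / (11·15·20) = 5/66.
e_ss = 8/(1 + K_p) = 8/(71/66) = 528/71.

528/71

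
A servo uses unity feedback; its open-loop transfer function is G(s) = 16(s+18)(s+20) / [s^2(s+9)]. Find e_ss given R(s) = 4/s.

The open loop has two poles at the origin → type 2 system.
K_p = ∞ for a type-2 system; e_ss to a step is zero.

0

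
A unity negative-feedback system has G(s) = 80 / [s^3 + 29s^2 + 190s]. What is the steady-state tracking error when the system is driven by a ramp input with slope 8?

19

The denominator has no term below 190s — 1 pole at s=0, type 1.
K_v = lim_{s→0} s·G(s) = 80 / 190 = 8/19.
e_ss = 8/K_v = 8/(8/19) = 19.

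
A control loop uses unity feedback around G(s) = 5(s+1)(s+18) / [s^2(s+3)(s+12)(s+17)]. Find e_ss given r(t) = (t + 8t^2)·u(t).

System type = 2 (two poles at s=0). By superposition:
  • t: tracked with zero error.
  • 8t^2: e_ss = 16/K_a with K_a=5/34 → 108.8.
Total e_ss = 108.8.

108.8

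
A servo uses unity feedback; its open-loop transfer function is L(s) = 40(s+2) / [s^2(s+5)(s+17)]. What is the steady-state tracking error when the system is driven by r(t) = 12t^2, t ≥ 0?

Two free integrators in L(s): this is a type 2 system.
K_a = lim_{s→0} s^2·L(s) = 40·2 / (5·17) = 16/17.
r(t) = 12t^2 gives R(s) = 24/s^3.
e_ss = 24/K_a = 24/(16/17) = 25.5.

25.5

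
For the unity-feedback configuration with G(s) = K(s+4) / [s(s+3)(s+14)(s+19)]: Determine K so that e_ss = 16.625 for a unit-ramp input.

12

System type = 1 (one pole at s=0).
K_v = lim_{s→0} s·G(s) = K·4 / (3·14·19) = (2/399)·K.
e_ss = 1/K_v = 16.625 ⇒ K_v = 8/133 ⇒ K = (8/133)/(2/399) = 12.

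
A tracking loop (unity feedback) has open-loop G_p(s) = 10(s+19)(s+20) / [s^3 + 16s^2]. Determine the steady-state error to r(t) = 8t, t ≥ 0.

Lowest-order denominator term is 16s^2, so the open loop has 2 poles at the origin → type 2 system.
A type-2 system has K_v = ∞, so it tracks a ramp input with zero steady-state error.

0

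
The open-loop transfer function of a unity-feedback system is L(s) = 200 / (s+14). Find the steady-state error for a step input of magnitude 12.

System type = 0 (no poles at s=0).
K_p = lim_{s→0} L(s) = 200 / (14) = 100/7.
e_ss = 12/(1 + K_p) = 12/(107/7) = 84/107.

84/107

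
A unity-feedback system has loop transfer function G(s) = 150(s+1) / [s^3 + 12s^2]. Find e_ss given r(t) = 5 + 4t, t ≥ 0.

0

The denominator has no term below 12s^2 — 2 poles at s=0, type 2. Taking each input component in turn:
  • 5: tracked with zero error.
  • 4t: tracked with zero error.
Total e_ss = 0.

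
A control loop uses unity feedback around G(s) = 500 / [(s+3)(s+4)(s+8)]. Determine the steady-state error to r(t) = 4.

No free integrators in G(s): this is a type 0 system.
K_p = lim_{s→0} G(s) = 500 / (3·4·8) = 125/24.
e_ss = 4/(1 + K_p) = 4/(149/24) = 96/149.

96/149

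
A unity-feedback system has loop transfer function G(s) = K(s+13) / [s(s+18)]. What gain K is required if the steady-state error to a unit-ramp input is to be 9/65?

The open loop has one pole at the origin → type 1 system.
K_v = lim_{s→0} s·G(s) = K·13 / (18) = (13/18)·K.
e_ss = 1/K_v = 9/65 ⇒ K_v = 65/9 ⇒ K = (65/9)/(13/18) = 10.

10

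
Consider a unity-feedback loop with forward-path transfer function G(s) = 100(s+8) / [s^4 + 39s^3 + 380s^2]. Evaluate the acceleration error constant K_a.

40/19

The denominator has no term below 380s^2 — 2 poles at s=0, type 2.
K_a = lim_{s→0} s^2·G(s) = 100·8 / 380 = 40/19.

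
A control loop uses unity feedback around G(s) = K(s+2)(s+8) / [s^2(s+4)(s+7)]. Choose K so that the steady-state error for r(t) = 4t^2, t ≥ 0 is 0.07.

G(s) has two factors of s in the denominator, so the system is type 2.
K_a = lim_{s→0} s^2·G(s) = K·2·8 / (4·7) = (4/7)·K.
e_ss = 8/K_a = 0.07 ⇒ K_a = 800/7 ⇒ K = (800/7)/(4/7) = 200.

200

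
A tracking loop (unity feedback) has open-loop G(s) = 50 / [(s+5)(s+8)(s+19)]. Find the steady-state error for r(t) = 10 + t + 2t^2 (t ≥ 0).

infinity

G(s) has no factors of s in the denominator, so the system is type 0. By superposition:
  • 10: e_ss = 10/(1+K_p) with K_p=5/76 → 760/81.
  • t: a type-0 system cannot track it, e_ss → ∞.
  • 2t^2: a type-0 system cannot track it, e_ss → ∞.
The unbounded component dominates.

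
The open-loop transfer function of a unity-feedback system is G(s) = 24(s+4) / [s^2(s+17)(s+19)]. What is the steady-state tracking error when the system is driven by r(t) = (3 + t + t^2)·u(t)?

323/48

The open loop has two poles at the origin → type 2 system. Treating each term separately:
  • 3: tracked with zero error.
  • t: tracked with zero error.
  • t^2: e_ss = 2/K_a with K_a=96/323 → 323/48.
Total e_ss = 323/48.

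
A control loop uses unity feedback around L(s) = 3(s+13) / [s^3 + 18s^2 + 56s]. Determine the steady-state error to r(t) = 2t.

The denominator has no term below 56s — 1 pole at s=0, type 1.
K_v = lim_{s→0} s·L(s) = 3·13 / 56 = 39/56.
e_ss = 2/K_v = 2/(39/56) = 112/39.

112/39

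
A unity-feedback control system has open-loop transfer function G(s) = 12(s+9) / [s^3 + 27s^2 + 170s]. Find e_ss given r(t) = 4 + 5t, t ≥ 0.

Lowest-order denominator term is 170s, so the open loop has 1 pole at the origin → type 1 system. By superposition:
  • 4: tracked with zero error.
  • 5t: e_ss = 5/K_v with K_v=54/85 → 425/54.
Total e_ss = 425/54.

425/54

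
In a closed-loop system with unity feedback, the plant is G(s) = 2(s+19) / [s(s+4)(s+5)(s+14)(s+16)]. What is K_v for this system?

One free integrator in G(s): this is a type 1 system.
K_v = lim_{s→0} s·G(s) = 2·19 / (4·5·14·16) = 19/2240.

19/2240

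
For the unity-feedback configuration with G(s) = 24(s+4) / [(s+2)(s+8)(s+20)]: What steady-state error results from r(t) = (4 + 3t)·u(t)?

infinity

No free integrators in G(s): this is a type 0 system. By superposition:
  • 4: e_ss = 4/(1+K_p) with K_p=0.3 → 40/13.
  • 3t: a type-0 system cannot track it, e_ss → ∞.
The unbounded component dominates.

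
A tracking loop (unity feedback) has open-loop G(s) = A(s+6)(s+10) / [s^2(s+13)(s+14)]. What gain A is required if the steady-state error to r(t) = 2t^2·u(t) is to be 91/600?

System type = 2 (two poles at s=0).
K_a = lim_{s→0} s^2·G(s) = A·6·10 / (13·14) = (30/91)·A.
e_ss = 4/K_a = 91/600 ⇒ K_a = 2400/91 ⇒ A = (2400/91)/(30/91) = 80.

80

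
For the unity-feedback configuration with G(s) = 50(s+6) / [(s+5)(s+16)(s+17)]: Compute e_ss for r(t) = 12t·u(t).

infinity

The open loop has no poles at the origin → type 0 system.
For a type-0 system K_v = 0, so e_ss to a ramp input is unbounded.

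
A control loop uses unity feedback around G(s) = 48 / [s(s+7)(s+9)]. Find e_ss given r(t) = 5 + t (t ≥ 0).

System type = 1 (one pole at s=0). By superposition:
  • 5: tracked with zero error.
  • t: e_ss = 1/K_v with K_v=16/21 → 1.3125.
Total e_ss = 1.3125.

1.3125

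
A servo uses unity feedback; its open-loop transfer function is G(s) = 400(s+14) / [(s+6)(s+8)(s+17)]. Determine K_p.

No free integrators in G(s): this is a type 0 system.
K_p = lim_{s→0} G(s) = 400·14 / (6·8·17) = 350/51.

350/51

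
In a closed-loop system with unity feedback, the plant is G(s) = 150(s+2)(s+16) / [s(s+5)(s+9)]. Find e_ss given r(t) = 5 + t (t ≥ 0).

One free integrator in G(s): this is a type 1 system. Treating each term separately:
  • 5: tracked with zero error.
  • t: e_ss = 1/K_v with K_v=320/3 → 3/320.
Total e_ss = 3/320.

3/320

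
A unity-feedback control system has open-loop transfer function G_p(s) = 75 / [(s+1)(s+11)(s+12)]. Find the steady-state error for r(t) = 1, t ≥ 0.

G_p(s) has no factors of s in the denominator, so the system is type 0.
K_p = lim_{s→0} G_p(s) = 75 / (1·11·12) = 25/44.
e_ss = 1/(1 + K_p) = 1/(69/44) = 44/69.

44/69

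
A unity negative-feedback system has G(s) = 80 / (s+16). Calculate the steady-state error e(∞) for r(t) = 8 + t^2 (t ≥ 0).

System type = 0 (no poles at s=0). Taking each input component in turn:
  • 8: e_ss = 8/(1+K_p) with K_p=5 → 4/3.
  • t^2: a type-0 system cannot track it, e_ss → ∞.
The unbounded component dominates.

infinity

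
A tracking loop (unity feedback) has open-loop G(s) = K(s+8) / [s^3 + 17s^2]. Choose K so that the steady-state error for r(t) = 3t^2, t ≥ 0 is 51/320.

The denominator has no term below 17s^2 — 2 poles at s=0, type 2.
K_a = lim_{s→0} s^2·G(s) = K·8 / 17 = (8/17)·K.
e_ss = 6/K_a = 51/320 ⇒ K_a = 640/17 ⇒ K = (640/17)/(8/17) = 80.

80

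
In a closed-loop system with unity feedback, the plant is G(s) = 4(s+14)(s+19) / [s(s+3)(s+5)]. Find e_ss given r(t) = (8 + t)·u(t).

15/1064

One free integrator in G(s): this is a type 1 system. Taking each input component in turn:
  • 8: tracked with zero error.
  • t: e_ss = 1/K_v with K_v=1064/15 → 15/1064.
Total e_ss = 15/1064.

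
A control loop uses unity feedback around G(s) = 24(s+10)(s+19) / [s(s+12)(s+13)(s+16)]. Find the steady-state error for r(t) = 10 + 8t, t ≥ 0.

One free integrator in G(s): this is a type 1 system. Treating each term separately:
  • 10: tracked with zero error.
  • 8t: e_ss = 8/K_v with K_v=95/52 → 416/95.
Total e_ss = 416/95.

416/95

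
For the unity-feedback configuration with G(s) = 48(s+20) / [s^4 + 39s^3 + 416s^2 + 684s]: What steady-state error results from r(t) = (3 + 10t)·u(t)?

7.125

Lowest-order denominator term is 684s, so the open loop has 1 pole at the origin → type 1 system. Taking each input component in turn:
  • 3: tracked with zero error.
  • 10t: e_ss = 10/K_v with K_v=80/57 → 7.125.
Total e_ss = 7.125.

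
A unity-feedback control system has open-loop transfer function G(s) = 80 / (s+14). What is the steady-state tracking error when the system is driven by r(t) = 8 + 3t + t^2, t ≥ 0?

infinity

G(s) has no factors of s in the denominator, so the system is type 0. Treating each term separately:
  • 8: e_ss = 8/(1+K_p) with K_p=40/7 → 56/47.
  • 3t: a type-0 system cannot track it, e_ss → ∞.
  • t^2: a type-0 system cannot track it, e_ss → ∞.
The unbounded component dominates.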